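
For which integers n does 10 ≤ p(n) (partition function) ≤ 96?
6, 7, 8, 9, 10, 11, 12

Tabulating p(n) via p(n) = p(n−1) + p(n−2) − p(n−5) − p(n−7) + …: p(5)=7; p(6)=11; p(7)=15; p(8)=22; p(9)=30; p(10)=42; p(11)=56; p(12)=77; p(13)=101. So valid n = 6, 7, 8, 9, 10, 11, 12.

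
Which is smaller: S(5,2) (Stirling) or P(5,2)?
S(5,2)

Reasoning: S(5,2) = 2·S(4,2) + S(4,1) = 2·7 + 1 = 15; P(5,2) = 20.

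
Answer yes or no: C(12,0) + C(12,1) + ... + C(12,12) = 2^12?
Binomial theorem with x = y = 1: Σ C(12,i) = (1+1)^12 = 2^12 = 4,096. The statement holds.

Answer: Yes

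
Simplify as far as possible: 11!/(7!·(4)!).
This is C(11,7) = 330.

Answer: 330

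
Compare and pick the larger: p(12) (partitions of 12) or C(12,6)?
C(12,6)
Pentagonal recurrence p(n) = p(n−1) + p(n−2) − p(n−5) − p(n−7) + …: p(12) = p(11) + p(10) − p(7) − p(5) + p(0) = 56 + 42 − 15 − 7 + 1 = 77; C(12,6) = 924.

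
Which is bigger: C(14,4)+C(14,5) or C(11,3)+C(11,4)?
C(14,4)+C(14,5)

Solution: First=3,003, Second=495.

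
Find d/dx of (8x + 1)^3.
24(8x + 1)^2

Solution: Chain rule: 3(8x+1)^{2} × 8 = 24(8x+1)^{2}.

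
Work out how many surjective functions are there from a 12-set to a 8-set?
6,411,968,640

Solution: Onto functions = 8! × S(12,8)
First compute S(12,8) via recurrence:
Using the Stirling recurrence: S(n,k) = k·S(n-1,k) + S(n-1,k-1)
S(12,8) = 8·S(11,8) + S(11,7)
         = 8·11880 + 63987
         = 95040 + 63987
         = 159,027
Then: 40320 × 159027 = 6,411,968,640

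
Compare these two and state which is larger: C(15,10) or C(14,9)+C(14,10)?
Equal

By Pascal's identity: C(15,10) = C(14,9)+C(14,10) = 3,003. Equal.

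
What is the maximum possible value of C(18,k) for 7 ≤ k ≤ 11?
48,620

Explanation: C(18,k) is maximised at the centre of the row: C(18,9) = 48,620.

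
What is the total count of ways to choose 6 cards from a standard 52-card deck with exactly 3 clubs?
2,613,754

Reasoning: 13 clubs and 39 non-clubs: C(13,3) × C(39,3) = 286 × 9139 = 2,613,754.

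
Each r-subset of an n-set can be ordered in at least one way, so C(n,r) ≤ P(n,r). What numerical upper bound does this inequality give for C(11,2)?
110
P(11,2) = 11·10 = 110, so C(11,2) ≤ 110. (The bound is loose by a factor of 2! = 2: C(11,2) = 110/2 = 55.)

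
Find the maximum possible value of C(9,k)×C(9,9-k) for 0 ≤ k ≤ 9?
15,876

Working:
C(9,k)·C(9,9-k) = C(9,k)², maximised at the centre k = 4: C(9,4)² = 15,876.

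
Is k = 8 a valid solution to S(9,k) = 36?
Yes

Explanation: S(9,8) = 8·S(8,8) + S(8,7) = 8·1 + 28 = 36, which equals 36.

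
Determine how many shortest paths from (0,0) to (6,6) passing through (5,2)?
105

Explanation: To (5,2): C(7,5)=21. From there: C(5,1)=5. Total: 105.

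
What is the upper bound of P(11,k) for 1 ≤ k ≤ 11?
39,916,800

Explanation: P(11,k) increases in k, so maximum at k = 11: 11! = 39,916,800.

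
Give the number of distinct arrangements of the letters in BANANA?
60

Working:
Word has 6 letters (B=1, A=3, N=2). Arrangements: 6!/Π(k!) = 60.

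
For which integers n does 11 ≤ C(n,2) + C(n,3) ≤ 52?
5, 6

Solution: C(4,2)+C(4,3)=10; C(5,2)+C(5,3)=20; C(6,2)+C(6,3)=35; C(7,2)+C(7,3)=56. So valid n = 5, 6.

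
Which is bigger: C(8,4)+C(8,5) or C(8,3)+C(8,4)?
Equal

Working:
First=126, Second=126.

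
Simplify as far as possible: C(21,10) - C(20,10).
167,960

Working:
C(21,10) - C(20,10) = C(20,9) = 167,960.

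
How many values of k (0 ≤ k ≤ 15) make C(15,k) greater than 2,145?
6

Working:
Row 15 is unimodal and symmetric about k=15/2. C(15,4)=1,365 ≤ 2,145; C(15,5)=3,003 > 2,145; by symmetry C(15,k) > 2,145 for k = 5..10. That's 10 - 5 + 1 = 6 values.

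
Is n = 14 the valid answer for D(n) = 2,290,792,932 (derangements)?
No
D(14) = (14-1)·[D(13) + D(12)] = 13·[2,290,792,932 + 176,214,841] = 32,071,101,049, which does not equal 2,290,792,932.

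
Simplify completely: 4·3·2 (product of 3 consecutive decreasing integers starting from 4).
24

This is P(4,3) = 4!/(1)! = 24.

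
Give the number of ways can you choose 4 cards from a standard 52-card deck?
270,725

C(52,4) = 270,725.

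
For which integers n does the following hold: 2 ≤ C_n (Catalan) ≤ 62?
2, 3, 4, 5

Reasoning: C_1=1; C_2=2; C_3=5; C_4=14; C_5=42; C_6=132. So valid n = 2, 3, 4, 5.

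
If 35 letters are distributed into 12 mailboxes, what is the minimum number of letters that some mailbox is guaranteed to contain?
Pigeonhole: ⌈35/12⌉ = 3.

Answer: 3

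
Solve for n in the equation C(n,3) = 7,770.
C(n,3) = n(n−1)(n−2)/3! is increasing in n, and n(n−1)(n−2) = 3!·7,770 = 46,620 ≈ (n−1)^3 gives n ≈ 37.0. Check: C(35,3) = 6,545, C(36,3) = 7,140, C(37,3) = 7,770 ✓. So n = 37.

Answer: 37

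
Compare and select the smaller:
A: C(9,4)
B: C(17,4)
A

Reasoning: A=C(9,4)=126, B=C(17,4)=2,380.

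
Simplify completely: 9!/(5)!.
3,024

Explanation: This equals 9×8×...×6 = 3,024.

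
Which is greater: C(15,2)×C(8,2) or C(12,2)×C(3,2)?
C(15,2)×C(8,2)

Explanation: C(15,2)×C(8,2)=2,940, C(12,2)×C(3,2)=198.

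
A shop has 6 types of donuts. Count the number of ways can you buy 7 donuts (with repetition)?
792

Explanation: Stars and bars: C(7+6-1, 7) = C(12, 7) = 792.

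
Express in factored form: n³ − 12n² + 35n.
n(n − 5)(n − 7)

Explanation: n³ − 12n² + 35n = n(n² − 12n + 35) = n(n − 5)(n − 7).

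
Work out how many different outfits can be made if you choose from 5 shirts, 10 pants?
By the multiplication principle: 5 × 10 = 50.
Final answer: 50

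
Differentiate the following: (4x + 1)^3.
12(4x + 1)^2

Working:
Chain rule: 3(4x+1)^{2} × 4 = 12(4x+1)^{2}.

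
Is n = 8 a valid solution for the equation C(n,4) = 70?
Yes

Explanation: C(8,4) = 8·7·6·5/4! = 1,680/24 = 70, which equals 70.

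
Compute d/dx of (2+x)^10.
10(2+x)^9

Working:
Using the power rule: d/dx (2+x)^10 = 10(2+x)^{9}.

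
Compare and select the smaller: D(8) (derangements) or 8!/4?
8!/4

D(8) = (8-1)·[D(7) + D(6)] = 7·[1,854 + 265] = 14,833; 8!/4 = 40,320/4 = 10,080.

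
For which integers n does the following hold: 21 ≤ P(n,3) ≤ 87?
4, 5

Reasoning: P(3,3)=6; P(4,3)=24; P(5,3)=60; P(6,3)=120. So valid n = 4, 5.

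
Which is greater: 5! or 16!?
16!
5!=120, 16!=20,922,789,888,000. 16! > 5!.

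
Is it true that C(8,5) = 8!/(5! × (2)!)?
The correct denominator is 5!×3!, giving C(8,5) = 56; the stated RHS is 8!/(5!×2!) = 168 ≠ 56, so the statement does not hold.

Answer: False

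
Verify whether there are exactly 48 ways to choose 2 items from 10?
False

Reasoning: C(10,2) = 45 ≠ 48.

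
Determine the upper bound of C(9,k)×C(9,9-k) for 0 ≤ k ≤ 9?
15,876
C(9,k)·C(9,9-k) = C(9,k)², maximised at the centre k = 4: C(9,4)² = 15,876.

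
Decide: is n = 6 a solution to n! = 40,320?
6! = 6·5! = 6·120 = 720, which does not equal 40,320.
Final answer: No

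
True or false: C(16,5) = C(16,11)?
C(16,5) = C(16,16-5) by the symmetry property; both equal 4,368.

Answer: True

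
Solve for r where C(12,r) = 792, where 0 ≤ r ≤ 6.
5
C(12,r) is increasing for 0 ≤ r ≤ 6. Stepping up (C(12,r+1) = C(12,r)·(12−r)/(r+1)): C(12,1) = 12, C(12,2) = 66, C(12,3) = 220, C(12,4) = 495, C(12,5) = 792 ✓. So r = 5.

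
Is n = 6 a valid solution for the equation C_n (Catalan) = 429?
No

Solution: C_6 = C(12,6)/(6+1) = 924/7 = 132, which does not equal 429.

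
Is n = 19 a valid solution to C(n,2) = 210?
No

Explanation: C(19,2) = 19·18/2! = 342/2 = 171, which does not equal 210.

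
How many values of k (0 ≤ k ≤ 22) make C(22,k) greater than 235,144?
7

Explanation: Row 22 is unimodal and symmetric about k=22/2. C(22,7)=170,544 ≤ 235,144; C(22,8)=319,770 > 235,144; by symmetry C(22,k) > 235,144 for k = 8..14. That's 14 - 8 + 1 = 7 values.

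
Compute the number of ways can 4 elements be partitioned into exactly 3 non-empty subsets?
6

Working:
This equals S(4,3), the Stirling number of the 2nd kind.
Using the Stirling recurrence: S(n,k) = k·S(n-1,k) + S(n-1,k-1)
S(4,3) = 3·S(3,3) + S(3,2)
         = 3·1 + 3
         = 3 + 3
         = 6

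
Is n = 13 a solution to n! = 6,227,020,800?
Yes

Solution: 13! = 13·12! = 13·479,001,600 = 6,227,020,800, which equals 6,227,020,800.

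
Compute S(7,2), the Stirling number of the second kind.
63
Using the Stirling recurrence: S(n,k) = k·S(n-1,k) + S(n-1,k-1)
S(7,2) = 2·S(6,2) + S(6,1)
         = 2·31 + 1
         = 62 + 1
         = 63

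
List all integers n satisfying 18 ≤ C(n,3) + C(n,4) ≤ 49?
6
C(5,3)+C(5,4)=15; C(6,3)+C(6,4)=35; C(7,3)+C(7,4)=70. So valid n = 6.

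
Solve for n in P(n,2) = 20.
5
P(n,2) = n(n−1) is increasing in n; n(n−1) ≈ (n−0.5)^2 = 20 gives n ≈ 5.0. Check: P(3,2) = 6, P(4,2) = 12, P(5,2) = 20 ✓. So n = 5.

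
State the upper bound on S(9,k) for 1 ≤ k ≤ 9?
7,770

Working:
Row S(9,k) for k = 1..9 (via S(n,k) = k·S(n−1,k) + S(n−1,k−1)): 1, 255, 3,025, 7,770, 6,951, 2,646, 462, 36, 1. The row is unimodal; maximum at k = 4: 7,770.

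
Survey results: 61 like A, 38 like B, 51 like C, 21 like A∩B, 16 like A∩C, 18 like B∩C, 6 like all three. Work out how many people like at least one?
101

Explanation: |A∪B∪C| = 61+38+51-21-16-18+6 = 101.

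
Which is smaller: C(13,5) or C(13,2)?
C(13,5)=1,287, C(13,2)=78.

Answer: C(13,2)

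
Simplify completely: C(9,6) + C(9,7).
120

Explanation: By Pascal's identity: C(10,7) = 120.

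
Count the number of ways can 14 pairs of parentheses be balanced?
2,674,440

Working:
Using the Catalan number formula: C_n = C(2n, n) / (n+1)
C_14 = C(28, 14) / (14+1)
     = 40116600 / 15
     = 2,674,440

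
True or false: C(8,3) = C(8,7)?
C(8,3) = 56 but C(8,7) = 8; symmetry gives C(8,3) = C(8,5), not C(8,7).

Answer: False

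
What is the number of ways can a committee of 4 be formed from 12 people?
495

Explanation: C(12,4) = 12! / (4! × (12-4)!)
         = 12! / (4! × 8!)
         = 495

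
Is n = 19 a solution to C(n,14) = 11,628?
Yes

C(19,14) = 19·18·17·16·15·14·13·12·11·10·9·8·7·6/14! = 1,013,709,170,073,600/87,178,291,200 = 11,628, which equals 11,628.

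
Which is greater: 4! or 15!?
15!

Reasoning: 4!=24, 15!=1,307,674,368,000. 15! > 4!.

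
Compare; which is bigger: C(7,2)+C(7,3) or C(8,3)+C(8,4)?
C(8,3)+C(8,4)

Explanation: First=56, Second=126.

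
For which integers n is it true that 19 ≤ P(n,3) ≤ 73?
4, 5

Solution: P(3,3)=6; P(4,3)=24; P(5,3)=60; P(6,3)=120. So valid n = 4, 5.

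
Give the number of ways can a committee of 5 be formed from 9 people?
126
C(9,5) = 9! / (5! × (9-5)!)
         = 9! / (5! × 4!)
         = 126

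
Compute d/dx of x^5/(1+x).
(5x^4(1+x) - x^5)/(1+x)²
Quotient rule: [5x^{4}(1+x) - x^5]/(1+x)².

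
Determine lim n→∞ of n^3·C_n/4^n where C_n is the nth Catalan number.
∞
C_n ~ 4^n/(n^(3/2)√π), so n^3·C_n/4^n ~ n^(3 − 3/2)/√π → ∞.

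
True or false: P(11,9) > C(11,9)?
True

Reasoning: P(11,9) = 19,958,400 and C(11,9) = 55; P(n,r) = r! × C(n,r) so P > C whenever r ≥ 2.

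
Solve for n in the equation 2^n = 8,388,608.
23

8,388,608 = 1,024 × 1,024 × 8 = 2^10 × 2^10 × 2^3 = 2^23, so n = 23.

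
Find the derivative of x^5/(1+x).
Quotient rule: [5x^{4}(1+x) - x^5]/(1+x)².

Answer: (5x^4(1+x) - x^5)/(1+x)²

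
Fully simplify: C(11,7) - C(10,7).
210

Solution: C(11,7) - C(10,7) = C(10,6) = 210.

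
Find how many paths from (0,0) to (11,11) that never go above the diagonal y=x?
58,786
Counted by the Catalan number C_11: C_11 = C(22,11)/(11+1) = 705,432/12 = 58,786.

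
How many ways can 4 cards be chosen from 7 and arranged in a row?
840

Reasoning: P(7,4) = 7!/(7-4)! = 840.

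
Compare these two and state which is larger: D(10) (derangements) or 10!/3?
D(10)

Reasoning: D(10) = (10-1)·[D(9) + D(8)] = 9·[133,496 + 14,833] = 1,334,961; 10!/3 = 3,628,800/3 = 1,209,600.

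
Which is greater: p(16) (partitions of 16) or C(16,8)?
C(16,8)

Solution: Pentagonal recurrence p(n) = p(n−1) + p(n−2) − p(n−5) − p(n−7) + …: p(16) = p(15) + p(14) − p(11) − p(9) + p(4) + p(1) = 176 + 135 − 56 − 30 + 5 + 1 = 231; C(16,8) = 12,870.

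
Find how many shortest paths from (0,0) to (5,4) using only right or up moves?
126

Explanation: Choose 5 rights from 9 moves: C(9,5) = 126.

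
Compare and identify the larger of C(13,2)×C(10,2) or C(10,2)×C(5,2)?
C(13,2)×C(10,2)=3,510, C(10,2)×C(5,2)=450.
Final answer: C(13,2)×C(10,2)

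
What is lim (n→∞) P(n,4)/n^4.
P(n,4) = n(n-1)(n-2)(n-3) ≈ n^4 for large n. Limit = 1.
Final answer: 1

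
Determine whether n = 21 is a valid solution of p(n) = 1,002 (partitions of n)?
Pentagonal recurrence p(n) = p(n−1) + p(n−2) − p(n−5) − p(n−7) + …: p(21) = p(20) + p(19) − p(16) − p(14) + p(9) + p(6) = 627 + 490 − 231 − 135 + 30 + 11 = 792, which does not equal 1,002.
Final answer: No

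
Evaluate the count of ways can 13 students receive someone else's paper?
2,290,792,932
Using D(n) = (n-1)[D(n-1) + D(n-2)]:
D(13) = (13-1) × [D(12) + D(11)]
      = 12 × [176214841 + 14684570]
      = 12 × 190899411
      = 2,290,792,932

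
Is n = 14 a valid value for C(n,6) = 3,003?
C(14,6) = 14·13·12·11·10·9/6! = 2,162,160/720 = 3,003, which equals 3,003.

Answer: Yes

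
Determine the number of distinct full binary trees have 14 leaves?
742,900

Explanation: Using the Catalan number formula: C_n = C(2n, n) / (n+1)
C_13 = C(26, 13) / (13+1)
     = 10400600 / 14
     = 742,900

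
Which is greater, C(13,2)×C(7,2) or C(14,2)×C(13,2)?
C(14,2)×C(13,2)

C(13,2)×C(7,2)=1,638, C(14,2)×C(13,2)=7,098.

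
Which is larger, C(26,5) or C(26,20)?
C(26,20)

Working:
C(26,5)=65,780, C(26,20)=230,230.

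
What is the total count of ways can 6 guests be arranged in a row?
720

Reasoning: Arrangements of 6 distinct objects: 6! = 720.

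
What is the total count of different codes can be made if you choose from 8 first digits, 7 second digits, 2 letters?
112

Solution: By the multiplication principle: 8 × 7 × 2 = 112.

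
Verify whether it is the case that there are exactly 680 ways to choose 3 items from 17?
True
C(17,3) = 680.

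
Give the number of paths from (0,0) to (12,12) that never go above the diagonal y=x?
208,012
Counted by the Catalan number C_12: C_12 = C(24,12)/(12+1) = 2,704,156/13 = 208,012.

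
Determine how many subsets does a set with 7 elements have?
128

Reasoning: Each element can be included or excluded: 2^7 = 128.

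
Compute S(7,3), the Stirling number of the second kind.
Using the Stirling recurrence: S(n,k) = k·S(n-1,k) + S(n-1,k-1)
S(7,3) = 3·S(6,3) + S(6,2)
         = 3·90 + 31
         = 270 + 31
         = 301

Answer: 301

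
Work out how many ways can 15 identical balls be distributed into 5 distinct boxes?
3,876

Reasoning: C(15+5-1, 5-1) = C(19, 4) = 3,876.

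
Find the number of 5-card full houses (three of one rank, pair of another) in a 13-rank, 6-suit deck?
46,800

Working:
Triple rank: 13. Triple suits: C(6,3)=20. Pair rank: 12. Pair suits: C(6,2)=15. Total: 46,800.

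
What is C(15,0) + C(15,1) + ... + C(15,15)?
32,768

Working:
Sum of binomial coefficients = 2^15 = 32,768.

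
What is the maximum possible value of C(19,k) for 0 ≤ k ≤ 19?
92,378

Working:
Maximum at k = 9 or k = 10: C(19,9) = 92,378.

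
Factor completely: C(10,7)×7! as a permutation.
P(10,7)

C(10,7)×7! = [10!/(7!(3)!)]×7! = 10!/(3)! = P(10,7) = 604,800.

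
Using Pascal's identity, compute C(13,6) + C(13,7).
3,432
C(13,6) + C(13,7) = C(14,7) = 3,432.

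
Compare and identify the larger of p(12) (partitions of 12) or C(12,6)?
C(12,6)

Solution: Pentagonal recurrence p(n) = p(n−1) + p(n−2) − p(n−5) − p(n−7) + …: p(12) = p(11) + p(10) − p(7) − p(5) + p(0) = 56 + 42 − 15 − 7 + 1 = 77; C(12,6) = 924.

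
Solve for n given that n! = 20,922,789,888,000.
16

Explanation: n! is strictly increasing. 14! = 87,178,291,200, 15! = 1,307,674,368,000, 16! = 20,922,789,888,000 ✓. So n = 16.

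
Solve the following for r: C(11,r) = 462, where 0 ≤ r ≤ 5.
5

Working:
C(11,r) is increasing for 0 ≤ r ≤ 5. Stepping up (C(11,r+1) = C(11,r)·(11−r)/(r+1)): C(11,1) = 11, C(11,2) = 55, C(11,3) = 165, C(11,4) = 330, C(11,5) = 462 ✓. So r = 5.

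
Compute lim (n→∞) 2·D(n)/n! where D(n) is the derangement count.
2/e
D(n)/n! → 1/e, so 2·D(n)/n! → 2/e.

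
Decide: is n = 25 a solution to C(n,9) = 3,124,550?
C(25,9) = 25·24·23·22·21·20·19·18·17/9! = 741,354,768,000/362,880 = 2,042,975, which does not equal 3,124,550.
Final answer: No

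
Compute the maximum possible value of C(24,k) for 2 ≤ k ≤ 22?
C(24,k) is maximised at the centre of the row: C(24,12) = 2,704,156.
Final answer: 2,704,156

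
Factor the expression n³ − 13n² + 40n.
n³ − 13n² + 40n = n(n² − 13n + 40) = n(n − 5)(n − 8).

Answer: n(n − 5)(n − 8)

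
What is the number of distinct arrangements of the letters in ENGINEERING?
277,200

Word has 11 letters (E=3, N=3, G=2, I=2, R=1). Arrangements: 11!/Π(k!) = 277,200.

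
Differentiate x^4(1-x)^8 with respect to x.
Product rule: 4x^{3}(1-x)^{8} + x^4·(-8)(1-x)^{7}.

Answer: 4x^3(1-x)^8 - 8x^4(1-x)^7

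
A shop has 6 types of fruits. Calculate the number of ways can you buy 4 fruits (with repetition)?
126
Stars and bars: C(4+6-1, 4) = C(9, 4) = 126.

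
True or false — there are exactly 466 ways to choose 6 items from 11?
False

Explanation: C(11,6) = 462 ≠ 466.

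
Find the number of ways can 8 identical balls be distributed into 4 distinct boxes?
C(8+4-1, 4-1) = C(11, 3) = 165.

Answer: 165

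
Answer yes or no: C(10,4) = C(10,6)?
Yes

Explanation: Symmetry C(n,k) = C(n,n-k): C(10,4) = 210 and C(10,6) = 210. Both sides agree, so the statement holds.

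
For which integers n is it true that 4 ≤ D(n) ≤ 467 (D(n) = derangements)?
4, 5, 6

Explanation: Using D(n) = (n−1)[D(n−1) + D(n−2)] with D(1)=0, D(2)=1: D(3)=2; D(4)=9; D(5)=44; D(6)=265; D(7)=1,854. So valid n = 4, 5, 6.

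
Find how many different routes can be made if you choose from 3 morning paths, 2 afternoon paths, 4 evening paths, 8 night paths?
By the multiplication principle: 3 × 2 × 4 × 8 = 192.

Answer: 192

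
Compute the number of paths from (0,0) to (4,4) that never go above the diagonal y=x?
14

Counted by the Catalan number C_4: C_4 = C(8,4)/(4+1) = 70/5 = 14.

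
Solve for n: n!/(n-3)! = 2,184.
14

n!/(n-3)! = n×(n-1)×(n-2), a product of 3 consecutive integers ≈ (n−1)^3. 2,184^(1/3) + 1 ≈ 14.0; check n = 14: 14×13×12 = 2,184 ✓. So n = 14.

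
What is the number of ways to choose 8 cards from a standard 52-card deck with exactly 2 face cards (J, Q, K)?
253,333,080
12 face cards and 40 non-face cards: C(12,2) × C(40,6) = 66 × 3,838,380 = 253,333,080.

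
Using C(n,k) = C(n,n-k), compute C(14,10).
1,001

Working:
C(14,10) = C(14,4) = 1,001.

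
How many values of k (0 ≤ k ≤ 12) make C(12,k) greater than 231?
5

Row 12 is unimodal and symmetric about k=12/2. C(12,3)=220 ≤ 231; C(12,4)=495 > 231; by symmetry C(12,k) > 231 for k = 4..8. That's 8 - 4 + 1 = 5 values.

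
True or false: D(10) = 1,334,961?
True

Explanation: Derangements of 10 elements: D(10) = (10-1)·[D(9) + D(8)] = 9·[133,496 + 14,833] = 1,334,961.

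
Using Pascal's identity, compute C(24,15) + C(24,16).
2,042,975

Solution: C(24,15) + C(24,16) = C(25,16) = 2,042,975.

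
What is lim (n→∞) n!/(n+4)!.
n!/(n+4)! = 1/[(n+1)(n+2)···(n+4)] → 0 as n → ∞.
Final answer: 0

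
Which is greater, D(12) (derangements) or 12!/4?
D(12) = (12-1)·[D(11) + D(10)] = 11·[14,684,570 + 1,334,961] = 176,214,841; 12!/4 = 479,001,600/4 = 119,750,400.

Answer: D(12)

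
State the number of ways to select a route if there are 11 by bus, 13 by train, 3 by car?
27

Explanation: By the addition principle: 11 + 13 + 3 = 27.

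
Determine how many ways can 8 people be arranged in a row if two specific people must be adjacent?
10,080

Treat pair as unit: (8-1)! arrangements × 2 internal orders = 10,080.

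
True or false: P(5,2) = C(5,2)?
False

Reasoning: P(5,2) = 20 and C(5,2) = 10; P(n,r) = r! × C(n,r) so P > C whenever r ≥ 2.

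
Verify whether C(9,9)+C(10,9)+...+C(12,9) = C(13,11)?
Hockey stick identity gives Σ = C(13,10) = 286; RHS C(13,11) = 78.

Answer: False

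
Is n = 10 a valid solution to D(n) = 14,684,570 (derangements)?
No

Working:
D(10) = (10-1)·[D(9) + D(8)] = 9·[133,496 + 14,833] = 1,334,961, which does not equal 14,684,570.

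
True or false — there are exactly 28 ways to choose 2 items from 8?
True
C(8,2) = 28.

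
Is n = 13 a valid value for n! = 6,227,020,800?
Yes

13! = 13·12! = 13·479,001,600 = 6,227,020,800, which equals 6,227,020,800.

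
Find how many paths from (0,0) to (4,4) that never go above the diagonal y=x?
14

Solution: Counted by the Catalan number C_4: C_4 = C(8,4)/(4+1) = 70/5 = 14.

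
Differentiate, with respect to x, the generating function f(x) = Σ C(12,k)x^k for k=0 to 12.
Σ k·C(12,k)x^(k-1) for k=1 to 12

Explanation: Term-by-term differentiation gives Σ k·C(12,k)x^{k-1} for k=1 to 12.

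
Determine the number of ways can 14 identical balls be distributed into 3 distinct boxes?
C(14+3-1, 3-1) = C(16, 2) = 120.
Final answer: 120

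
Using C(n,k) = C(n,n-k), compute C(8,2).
28
C(8,2) = C(8,6) = 28.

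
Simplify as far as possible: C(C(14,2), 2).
C(14,2) = 91, then C(91, 2) = 4,095.
Final answer: 4,095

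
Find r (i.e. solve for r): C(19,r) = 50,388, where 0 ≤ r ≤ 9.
C(19,r) is increasing for 0 ≤ r ≤ 9. Stepping up (C(19,r+1) = C(19,r)·(19−r)/(r+1)): C(19,1) = 19, C(19,2) = 171, C(19,3) = 969, C(19,4) = 3,876, C(19,5) = 11,628, C(19,6) = 27,132, C(19,7) = 50,388 ✓. So r = 7.
Final answer: 7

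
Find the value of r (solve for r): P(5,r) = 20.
2

Reasoning: P(5,r) = 5·4·…·(5−r+1), a product of r factors. Multiplying down from 5: 5 = 5; 5·4 = 20 ✓ (2 factors). So r = 2.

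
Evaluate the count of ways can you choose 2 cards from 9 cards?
36

Solution: C(9,2) = 9! / (2! × (9-2)!)
         = 9! / (2! × 7!)
         = 36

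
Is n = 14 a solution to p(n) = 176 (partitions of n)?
No

Solution: Pentagonal recurrence p(n) = p(n−1) + p(n−2) − p(n−5) − p(n−7) + …: p(14) = p(13) + p(12) − p(9) − p(7) + p(2) = 101 + 77 − 30 − 15 + 2 = 135, which does not equal 176.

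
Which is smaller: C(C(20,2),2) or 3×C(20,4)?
3×C(20,4)
C(C(20,2),2)=17,955, 3×C(20,4)=14,535.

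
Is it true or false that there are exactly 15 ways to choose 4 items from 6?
True

Solution: C(6,4) = 15.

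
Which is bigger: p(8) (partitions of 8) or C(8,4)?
C(8,4)

Solution: Pentagonal recurrence p(n) = p(n−1) + p(n−2) − p(n−5) − p(n−7) + …: p(8) = p(7) + p(6) − p(3) − p(1) = 15 + 11 − 3 − 1 = 22; C(8,4) = 70.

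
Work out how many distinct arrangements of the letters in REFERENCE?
Word has 9 letters (R=2, E=4, F=1, N=1, C=1). Arrangements: 9!/Π(k!) = 7,560.
Final answer: 7,560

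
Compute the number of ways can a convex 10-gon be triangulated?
1,430

Solution: Using the Catalan number formula: C_n = C(2n, n) / (n+1)
C_8 = C(16, 8) / (8+1)
     = 12870 / 9
     = 1,430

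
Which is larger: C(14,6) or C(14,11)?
C(14,6)

Explanation: C(14,6)=3,003, C(14,11)=364.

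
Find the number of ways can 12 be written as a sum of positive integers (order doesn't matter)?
77

Solution: Pentagonal recurrence p(n) = p(n−1) + p(n−2) − p(n−5) − p(n−7) + …: p(12) = p(11) + p(10) − p(7) − p(5) + p(0) = 56 + 42 − 15 − 7 + 1 = 77.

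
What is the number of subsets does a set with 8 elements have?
256

Working:
Each element can be included or excluded: 2^8 = 256.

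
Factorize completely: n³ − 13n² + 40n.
n(n − 5)(n − 8)

Reasoning: n³ − 13n² + 40n = n(n² − 13n + 40) = n(n − 5)(n − 8).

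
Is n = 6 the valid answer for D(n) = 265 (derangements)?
Yes

Explanation: D(6) = (6-1)·[D(5) + D(4)] = 5·[44 + 9] = 265, which equals 265.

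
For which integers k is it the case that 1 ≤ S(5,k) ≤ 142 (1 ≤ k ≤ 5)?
S(5,1)=1; S(5,2)=15; S(5,3)=25; S(5,4)=10; S(5,5)=1. So valid k = 1, 2, 3, 4, 5.

Answer: 1, 2, 3, 4, 5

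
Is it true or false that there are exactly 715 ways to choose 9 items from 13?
True

Explanation: C(13,9) = 715.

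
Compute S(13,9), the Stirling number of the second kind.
359,502

Working:
Using the Stirling recurrence: S(n,k) = k·S(n-1,k) + S(n-1,k-1)
S(13,9) = 9·S(12,9) + S(12,8)
         = 9·22275 + 159027
         = 200475 + 159027
         = 359,502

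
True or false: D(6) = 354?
False

Explanation: Derangements of 6 elements: D(6) = (6-1)·[D(5) + D(4)] = 5·[44 + 9] = 265.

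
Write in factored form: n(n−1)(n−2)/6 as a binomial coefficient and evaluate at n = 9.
C(n,3); C(9,3) = 84

n(n−1)(n−2)/6 = n!/(3!(n−3)!) = C(n,3). At n = 9: C(9,3) = 84.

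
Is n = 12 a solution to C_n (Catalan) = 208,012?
Yes

Reasoning: C_12 = C(24,12)/(12+1) = 2,704,156/13 = 208,012, which equals 208,012.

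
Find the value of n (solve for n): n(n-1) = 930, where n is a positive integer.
31

Reasoning: n² − n − 930 = 0, so n = (1 ± √(1 + 4·930))/2 = (1 ± √3,721)/2 = (1 ± 61)/2, i.e. n = 31 or n = -30. Taking the positive root, n = 31 (check: 31×30 = 930).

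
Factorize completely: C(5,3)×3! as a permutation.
P(5,3)

Reasoning: C(5,3)×3! = [5!/(3!(2)!)]×3! = 5!/(2)! = P(5,3) = 60.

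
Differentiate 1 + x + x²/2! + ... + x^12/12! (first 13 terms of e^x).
Differentiating term by term gives the first 12 terms of e^x.
Final answer: 1 + x + x²/2! + ... + x^11/11!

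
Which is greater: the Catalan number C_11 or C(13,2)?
C_11 = C(22,11)/(11+1) = 705,432/12 = 58,786; C(13,2) = 78.

Answer: C_11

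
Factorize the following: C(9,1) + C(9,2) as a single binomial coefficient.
C(10,2)
By Pascal's identity: C(9,1) + C(9,2) = C(10,2) = 45.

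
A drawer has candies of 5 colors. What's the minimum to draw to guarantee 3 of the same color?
Worst case: 2 of each = 10. One more: 11.

Answer: 11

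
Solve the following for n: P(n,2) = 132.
12

Explanation: P(n,2) = n(n−1) is increasing in n; n(n−1) ≈ (n−0.5)^2 = 132 gives n ≈ 12.0. Check: P(10,2) = 90, P(11,2) = 110, P(12,2) = 132 ✓. So n = 12.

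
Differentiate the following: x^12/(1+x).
Quotient rule: [12x^{11}(1+x) - x^12]/(1+x)².

Answer: (12x^11(1+x) - x^12)/(1+x)²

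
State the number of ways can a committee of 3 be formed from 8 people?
C(8,3) = 8! / (3! × (8-3)!)
         = 8! / (3! × 5!)
         = 56
Final answer: 56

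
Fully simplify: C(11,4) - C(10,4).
120

Working:
C(11,4) - C(10,4) = C(10,3) = 120.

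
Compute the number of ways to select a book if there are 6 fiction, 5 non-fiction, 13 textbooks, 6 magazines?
30
By the addition principle: 6 + 5 + 13 + 6 = 30.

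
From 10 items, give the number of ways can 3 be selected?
120

Reasoning: C(10,3) = 10! / (3! × (10-3)!)
         = 10! / (3! × 7!)
         = 120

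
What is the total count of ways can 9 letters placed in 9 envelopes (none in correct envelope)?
133,496

Reasoning: Using D(n) = (n-1)[D(n-1) + D(n-2)]:
D(9) = (9-1) × [D(8) + D(7)]
      = 8 × [14833 + 1854]
      = 8 × 16687
      = 133,496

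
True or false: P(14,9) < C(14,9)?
False
P(14,9) = 726,485,760 and C(14,9) = 2,002; P(n,r) = r! × C(n,r) so P > C whenever r ≥ 2.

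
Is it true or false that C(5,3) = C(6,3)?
False

Working:
LHS = C(5,3) = 10; RHS = C(6,3) = 20. 10 ≠ 20, so the statement does not hold.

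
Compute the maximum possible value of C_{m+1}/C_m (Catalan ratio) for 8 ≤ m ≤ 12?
C_{m+1}/C_m = 2(2m+1)/(m+2), which increases with m. Maximum at m = 12: 2·25/14 = 25/7.
Final answer: 25/7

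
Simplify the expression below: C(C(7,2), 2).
210

Explanation: C(7,2) = 21, then C(21, 2) = 210.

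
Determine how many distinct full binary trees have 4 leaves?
5

Solution: Using the Catalan number formula: C_n = C(2n, n) / (n+1)
C_3 = C(6, 3) / (3+1)
     = 20 / 4
     = 5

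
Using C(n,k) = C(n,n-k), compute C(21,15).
C(21,15) = C(21,6) = 54,264.
Final answer: 54,264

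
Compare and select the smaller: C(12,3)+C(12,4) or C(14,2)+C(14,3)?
C(14,2)+C(14,3)

Explanation: First=715, Second=455.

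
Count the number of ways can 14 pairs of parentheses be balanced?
2,674,440
Using the Catalan number formula: C_n = C(2n, n) / (n+1)
C_14 = C(28, 14) / (14+1)
     = 40116600 / 15
     = 2,674,440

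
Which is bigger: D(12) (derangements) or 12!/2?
12!/2
D(12) = (12-1)·[D(11) + D(10)] = 11·[14,684,570 + 1,334,961] = 176,214,841; 12!/2 = 479,001,600/2 = 239,500,800.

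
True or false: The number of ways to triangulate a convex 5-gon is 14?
Triangulations of a convex 5-gon are counted by the Catalan number C_3: C_3 = C(6,3)/(3+1) = 20/4 = 5.

Answer: False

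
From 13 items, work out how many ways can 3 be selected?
286

Reasoning: C(13,3) = 13! / (3! × (13-3)!)
         = 13! / (3! × 10!)
         = 286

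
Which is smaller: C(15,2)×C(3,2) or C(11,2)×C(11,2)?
C(15,2)×C(3,2)

Reasoning: C(15,2)×C(3,2)=315, C(11,2)×C(11,2)=3,025.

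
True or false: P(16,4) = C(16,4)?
False

Working:
P(16,4) = 43,680 and C(16,4) = 1,820; P(n,r) = r! × C(n,r) so P > C whenever r ≥ 2.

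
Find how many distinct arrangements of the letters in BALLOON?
Word has 7 letters (B=1, A=1, L=2, O=2, N=1). Arrangements: 7!/Π(k!) = 1,260.

Answer: 1,260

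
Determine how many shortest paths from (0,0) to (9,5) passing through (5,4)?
630

To (5,4): C(9,5)=126. From there: C(5,4)=5. Total: 630.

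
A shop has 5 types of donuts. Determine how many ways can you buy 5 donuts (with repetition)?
126

Solution: Stars and bars: C(5+5-1, 5) = C(9, 5) = 126.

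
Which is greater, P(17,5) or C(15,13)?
P(17,5)

Reasoning: P(17,5)=742,560, C(15,13)=105.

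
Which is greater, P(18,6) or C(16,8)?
P(18,6)

P(18,6)=13,366,080, C(16,8)=12,870.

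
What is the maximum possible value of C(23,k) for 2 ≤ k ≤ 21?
1,352,078

Explanation: C(23,k) is maximised at the centre of the row: C(23,11) = 1,352,078.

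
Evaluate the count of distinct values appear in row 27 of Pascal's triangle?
14

Working:
Row 27 has entries C(27,0)..C(27,27); by symmetry C(27,k)=C(27,27-k), giving 14 distinct values.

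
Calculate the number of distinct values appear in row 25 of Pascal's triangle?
13

Reasoning: Row 25 has entries C(25,0)..C(25,25); by symmetry C(25,k)=C(25,25-k), giving 13 distinct values.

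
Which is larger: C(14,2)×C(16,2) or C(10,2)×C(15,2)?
C(14,2)×C(16,2)

Working:
C(14,2)×C(16,2)=10,920, C(10,2)×C(15,2)=4,725.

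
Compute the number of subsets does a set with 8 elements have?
256

Each element can be included or excluded: 2^8 = 256.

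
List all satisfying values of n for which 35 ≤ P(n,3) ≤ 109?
5

Solution: P(4,3)=24; P(5,3)=60; P(6,3)=120. So valid n = 5.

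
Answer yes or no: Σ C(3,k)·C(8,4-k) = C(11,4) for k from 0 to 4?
Yes

Reasoning: Vandermonde's identity gives C(11,4) = 330; RHS C(11,4) = 330.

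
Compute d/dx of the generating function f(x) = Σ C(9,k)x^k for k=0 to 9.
Σ k·C(9,k)x^(k-1) for k=1 to 9

Term-by-term differentiation gives Σ k·C(9,k)x^{k-1} for k=1 to 9.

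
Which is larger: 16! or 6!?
16!

Reasoning: 16!=20,922,789,888,000, 6!=720. 16! > 6!.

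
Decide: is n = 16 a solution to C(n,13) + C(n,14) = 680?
Yes

C(16,13) + C(16,14) = 560 + 120 = 680, which equals 680.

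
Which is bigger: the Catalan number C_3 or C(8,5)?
C(8,5)

Solution: C_3 = C(6,3)/(3+1) = 20/4 = 5; C(8,5) = 56.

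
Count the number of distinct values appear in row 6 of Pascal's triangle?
4

Solution: Row 6 has entries C(6,0)..C(6,6); by symmetry C(6,k)=C(6,6-k), giving 4 distinct values.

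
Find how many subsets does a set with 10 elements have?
1,024
Each element can be included or excluded: 2^10 = 1,024.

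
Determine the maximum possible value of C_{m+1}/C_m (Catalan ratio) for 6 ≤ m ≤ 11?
46/13

Reasoning: C_{m+1}/C_m = 2(2m+1)/(m+2), which increases with m. Maximum at m = 11: 2·23/13 = 46/13.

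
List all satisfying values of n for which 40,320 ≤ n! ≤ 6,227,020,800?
8, 9, 10, 11, 12, 13
n! is strictly increasing; 8! = 40,320 and 13! = 6,227,020,800, so valid n = 8, 9, 10, 11, 12, 13.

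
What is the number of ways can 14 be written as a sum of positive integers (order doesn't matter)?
135

Explanation: Pentagonal recurrence p(n) = p(n−1) + p(n−2) − p(n−5) − p(n−7) + …: p(14) = p(13) + p(12) − p(9) − p(7) + p(2) = 101 + 77 − 30 − 15 + 2 = 135.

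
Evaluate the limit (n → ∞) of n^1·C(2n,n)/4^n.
∞

Working:
C(2n,n) ~ 4^n/√(πn), so n^1·C(2n,n)/4^n ~ n^(1 − 1/2)/√π → ∞.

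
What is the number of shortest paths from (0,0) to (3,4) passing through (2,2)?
To (2,2): C(4,2)=6. From there: C(3,1)=3. Total: 18.
Final answer: 18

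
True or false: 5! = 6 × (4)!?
5! = 5 × 4! = 120, but 6 × 4! = 144.
Final answer: False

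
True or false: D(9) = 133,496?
True

Explanation: Derangements of 9 elements: D(9) = (9-1)·[D(8) + D(7)] = 8·[14,833 + 1,854] = 133,496.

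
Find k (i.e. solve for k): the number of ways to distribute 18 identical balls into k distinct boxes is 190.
3
Stars and bars: the count is C(18+k−1, k−1), increasing in k. k=2: C(19,1) = 19, k=3: C(20,2) = 190 ✓. So k = 3.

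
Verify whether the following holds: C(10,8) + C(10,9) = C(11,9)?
Pascal's identity: LHS = 45 + 10 = 55; RHS = C(11,9) = 55. Both sides agree, so the statement holds.

Answer: True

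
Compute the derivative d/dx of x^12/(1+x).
Quotient rule: [12x^{11}(1+x) - x^12]/(1+x)².
Final answer: (12x^11(1+x) - x^12)/(1+x)²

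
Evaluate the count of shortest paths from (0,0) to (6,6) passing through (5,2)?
105

Solution: To (5,2): C(7,5)=21. From there: C(5,1)=5. Total: 105.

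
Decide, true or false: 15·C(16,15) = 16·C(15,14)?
True

Absorption identity k·C(n,k) = n·C(n-1,k-1). LHS = 15·16 = 240; RHS = 16·15 = 240.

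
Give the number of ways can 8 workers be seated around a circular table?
Circular arrangements: (8-1)! = 5,040.

Answer: 5,040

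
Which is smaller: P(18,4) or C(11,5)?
C(11,5)

Explanation: P(18,4)=73,440, C(11,5)=462.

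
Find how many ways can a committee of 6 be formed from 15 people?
C(15,6) = 15! / (6! × (15-6)!)
         = 15! / (6! × 9!)
         = 5,005
Final answer: 5,005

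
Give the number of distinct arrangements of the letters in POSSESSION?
Word has 10 letters (P=1, O=2, S=4, E=1, I=1, N=1). Arrangements: 10!/Π(k!) = 75,600.
Final answer: 75,600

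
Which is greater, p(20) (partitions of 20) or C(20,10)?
C(20,10)

Solution: Pentagonal recurrence p(n) = p(n−1) + p(n−2) − p(n−5) − p(n−7) + …: p(20) = p(19) + p(18) − p(15) − p(13) + p(8) + p(5) = 490 + 385 − 176 − 101 + 22 + 7 = 627; C(20,10) = 184,756.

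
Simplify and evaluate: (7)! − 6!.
(7)! − 6! = (7)·6! − 6! = (7−1)·6! = 6·6! = 4,320.

Answer: 4,320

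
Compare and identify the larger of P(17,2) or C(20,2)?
P(17,2)

Explanation: P(17,2)=272, C(20,2)=190.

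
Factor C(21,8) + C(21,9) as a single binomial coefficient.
C(22,9)

By Pascal's identity: C(21,8) + C(21,9) = C(22,9) = 497,420.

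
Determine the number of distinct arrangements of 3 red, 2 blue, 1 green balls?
60

Multinomial: 6!/(3! × 2! × 1!) = 60.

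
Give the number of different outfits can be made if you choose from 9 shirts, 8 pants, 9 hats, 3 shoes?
By the multiplication principle: 9 × 8 × 9 × 3 = 1,944.
Final answer: 1,944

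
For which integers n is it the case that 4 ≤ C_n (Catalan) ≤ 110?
3, 4, 5

Working:
C_2=2; C_3=5; C_4=14; C_5=42; C_6=132. So valid n = 3, 4, 5.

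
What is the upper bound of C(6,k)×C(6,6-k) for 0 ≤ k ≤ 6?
400

C(6,k)·C(6,6-k) = C(6,k)², maximised at the centre k = 3: C(6,3)² = 400.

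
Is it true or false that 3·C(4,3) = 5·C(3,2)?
Absorption identity k·C(n,k) = n·C(n-1,k-1). LHS = 3·4 = 12; RHS = 5·3 = 15.

Answer: False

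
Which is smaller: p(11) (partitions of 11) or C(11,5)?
p(11)
Pentagonal recurrence p(n) = p(n−1) + p(n−2) − p(n−5) − p(n−7) + …: p(11) = p(10) + p(9) − p(6) − p(4) = 42 + 30 − 11 − 5 = 56; C(11,5) = 462.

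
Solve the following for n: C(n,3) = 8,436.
38

Working:
C(n,3) = n(n−1)(n−2)/3! is increasing in n, and n(n−1)(n−2) = 3!·8,436 = 50,616 ≈ (n−1)^3 gives n ≈ 38.0. Check: C(36,3) = 7,140, C(37,3) = 7,770, C(38,3) = 8,436 ✓. So n = 38.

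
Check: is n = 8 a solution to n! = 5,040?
No
8! = 8·7! = 8·5,040 = 40,320, which does not equal 5,040.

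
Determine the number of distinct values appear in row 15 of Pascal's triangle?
Row 15 has entries C(15,0)..C(15,15); by symmetry C(15,k)=C(15,15-k), giving 8 distinct values.

Answer: 8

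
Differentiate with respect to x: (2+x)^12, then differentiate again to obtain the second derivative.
132(2+x)^10
First derivative: 12(2+x)^{11}. Second derivative: 12·11·(2+x)^{10} = 132(2+x)^{10}.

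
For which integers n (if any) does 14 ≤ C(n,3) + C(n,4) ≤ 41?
C(4,3)+C(4,4)=5; C(5,3)+C(5,4)=15; C(6,3)+C(6,4)=35; C(7,3)+C(7,4)=70. So valid n = 5, 6.

Answer: 5, 6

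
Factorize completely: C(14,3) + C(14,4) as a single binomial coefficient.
By Pascal's identity: C(14,3) + C(14,4) = C(15,4) = 1,365.
Final answer: C(15,4)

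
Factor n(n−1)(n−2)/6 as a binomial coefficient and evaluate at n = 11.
C(n,3); C(11,3) = 165
n(n−1)(n−2)/6 = n!/(3!(n−3)!) = C(n,3). At n = 11: C(11,3) = 165.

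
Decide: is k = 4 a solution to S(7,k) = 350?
Yes

Working:
S(7,4) = 4·S(6,4) + S(6,3) = 4·65 + 90 = 350, which equals 350.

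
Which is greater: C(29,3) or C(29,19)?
C(29,19)

C(29,3)=3,654, C(29,19)=20,030,010.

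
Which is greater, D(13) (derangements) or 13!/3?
D(13)

D(13) = (13-1)·[D(12) + D(11)] = 12·[176,214,841 + 14,684,570] = 2,290,792,932; 13!/3 = 6,227,020,800/3 = 2,075,673,600.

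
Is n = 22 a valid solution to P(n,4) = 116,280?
P(22,4) = 22·21·20·19 = 175,560, which does not equal 116,280.

Answer: No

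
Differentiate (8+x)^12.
12(8+x)^11

Using the power rule: d/dx (8+x)^12 = 12(8+x)^{11}.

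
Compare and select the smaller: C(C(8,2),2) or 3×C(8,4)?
3×C(8,4)

Explanation: C(C(8,2),2)=378, 3×C(8,4)=210.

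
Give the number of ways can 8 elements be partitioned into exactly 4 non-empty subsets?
1,701
This equals S(8,4), the Stirling number of the 2nd kind.
Using the Stirling recurrence: S(n,k) = k·S(n-1,k) + S(n-1,k-1)
S(8,4) = 4·S(7,4) + S(7,3)
         = 4·350 + 301
         = 1400 + 301
         = 1,701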